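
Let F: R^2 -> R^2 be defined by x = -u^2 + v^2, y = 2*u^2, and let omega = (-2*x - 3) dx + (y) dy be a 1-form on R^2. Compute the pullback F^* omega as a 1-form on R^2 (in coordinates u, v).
F^* omega = (2*u*(2*u^2 + 2*v^2 + 3)) du + (2*v*(2*u^2 - 2*v^2 - 3)) dv

Using F^*(f dg) = (f ∘ F) d(g ∘ F), substitute each coordinate x_i by F_i(u, v) in f_i, and replace dx_i by d F_i = (∂F_i/∂u) du + (∂F_i/∂v) dv.
  For the x component: f_1(F) = 2*u^2 - 2*v^2 - 3; d F_1 = (-2*u) du + (2*v) dv
  For the y component: f_2(F) = 2*u^2; d F_2 = (4*u) du + (0) dv
Combining and collecting du, dv coefficients:
  coeff of du: 2*u*(2*u^2 + 2*v^2 + 3)
  coeff of dv: 2*v*(2*u^2 - 2*v^2 - 3)
F^* omega = (2*u*(2*u^2 + 2*v^2 + 3)) du + (2*v*(2*u^2 - 2*v^2 - 3)) dv.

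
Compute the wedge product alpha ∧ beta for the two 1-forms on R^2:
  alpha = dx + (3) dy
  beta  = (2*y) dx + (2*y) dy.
alpha ∧ beta = (-4*y) dx ∧ dy

Distribute the wedge, using dx_i ∧ dx_j = -dx_j ∧ dx_i and dx_i ∧ dx_i = 0. For each pair (i, j) with i < j, the coefficient of dx_i ∧ dx_j in alpha ∧ beta is (alpha_i * beta_j - alpha_j * beta_i). Collecting: alpha ∧ beta = (-4*y) dx ∧ dy.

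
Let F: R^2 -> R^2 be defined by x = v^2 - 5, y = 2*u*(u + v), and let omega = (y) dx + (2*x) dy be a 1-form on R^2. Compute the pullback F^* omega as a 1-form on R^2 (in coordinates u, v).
F^* omega = (8*u*v^2 - 40*u + 4*v^3 - 20*v) du + (4*u*(u*v + 2*v^2 - 5)) dv

Using F^*(f dg) = (f ∘ F) d(g ∘ F), substitute each coordinate x_i by F_i(u, v) in f_i, and replace dx_i by d F_i = (∂F_i/∂u) du + (∂F_i/∂v) dv.
  For the x component: f_1(F) = 2*u*(u + v); d F_1 = (0) du + (2*v) dv
  For the y component: f_2(F) = 2*v^2 - 10; d F_2 = (4*u + 2*v) du + (2*u) dv
Combining and collecting du, dv coefficients:
  coeff of du: 8*u*v^2 - 40*u + 4*v^3 - 20*v
  coeff of dv: 4*u*(u*v + 2*v^2 - 5)
F^* omega = (8*u*v^2 - 40*u + 4*v^3 - 20*v) du + (4*u*(u*v + 2*v^2 - 5)) dv.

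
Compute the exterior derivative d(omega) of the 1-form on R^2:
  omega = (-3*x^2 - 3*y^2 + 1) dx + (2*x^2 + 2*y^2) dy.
d(omega) = (4*x + 6*y) dx ∧ dy

For a 1-form omega = sum_i f_i dx_i, the exterior derivative is
  d(omega) = sum_{i < j} (∂f_j/∂x_i - ∂f_i/∂x_j) dx_i ∧ dx_j.
  coefficient of dx ∧ dy: ∂f_2/∂x - ∂f_1/∂y = ∂(2*x^2 + 2*y^2)/∂x - ∂(-3*x^2 - 3*y^2 + 1)/∂y = 4*x + 6*y
Assembling: d(omega) = (4*x + 6*y) dx ∧ dy.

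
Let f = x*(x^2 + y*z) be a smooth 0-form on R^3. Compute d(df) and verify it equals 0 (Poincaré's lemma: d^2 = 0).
d(df) = 0

Step 1: df = sum_i (∂f/∂x_i) dx_i = (3*x^2 + y*z) dx + (x*z) dy + (x*y) dz.
Step 2: Apply d again. Using the 1-form formula, the coefficient of dx ∧ dy in d(df) is ∂^2 f/∂x ∂y - ∂^2 f/∂y ∂x = (z) - (z) = 0 (equality of mixed partials for smooth f).
Similarly for dx ∧ dz and dy ∧ dz — all coefficients vanish. So d(df) = 0.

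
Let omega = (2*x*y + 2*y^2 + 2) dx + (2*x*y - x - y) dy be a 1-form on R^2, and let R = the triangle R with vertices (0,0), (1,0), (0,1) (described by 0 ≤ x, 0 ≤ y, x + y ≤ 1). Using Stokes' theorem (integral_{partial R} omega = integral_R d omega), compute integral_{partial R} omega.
integral_(partial R) omega = -7/6

Stokes: integral_partial_R omega = integral_R d omega with d omega = (∂Q/∂x - ∂P/∂y) dx ∧ dy.
  ∂Q/∂x = 2*y - 1
  ∂P/∂y = 2*x + 4*y
  integrand = ∂Q/∂x - ∂P/∂y = -2*x - 2*y - 1.
Integrating over R: integral_0^1 integral_0^{1-x} (-2*x - 2*y - 1) dy dx = -7/6.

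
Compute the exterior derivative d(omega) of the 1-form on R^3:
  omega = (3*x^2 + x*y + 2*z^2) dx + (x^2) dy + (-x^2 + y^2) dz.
d(omega) = (x) dx ∧ dy + (-2*x - 4*z) dx ∧ dz + (2*y) dy ∧ dz

For a 1-form omega = sum_i f_i dx_i, the exterior derivative is
  d(omega) = sum_{i < j} (∂f_j/∂x_i - ∂f_i/∂x_j) dx_i ∧ dx_j.
  coefficient of dx ∧ dy: ∂f_2/∂x - ∂f_1/∂y = ∂(x^2)/∂x - ∂(3*x^2 + x*y + 2*z^2)/∂y = x
  coefficient of dx ∧ dz: ∂f_3/∂x - ∂f_1/∂z = ∂(-x^2 + y^2)/∂x - ∂(3*x^2 + x*y + 2*z^2)/∂z = -2*x - 4*z
  coefficient of dy ∧ dz: ∂f_3/∂y - ∂f_2/∂z = ∂(-x^2 + y^2)/∂y - ∂(x^2)/∂z = 2*y
Assembling: d(omega) = (x) dx ∧ dy + (-2*x - 4*z) dx ∧ dz + (2*y) dy ∧ dz.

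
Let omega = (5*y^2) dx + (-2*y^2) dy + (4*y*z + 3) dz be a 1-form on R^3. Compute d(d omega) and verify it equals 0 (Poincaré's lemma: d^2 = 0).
d(d omega) = 0

Step 1: d omega = sum_{i<j} (∂f_j/∂x_i - ∂f_i/∂x_j) dx_i ∧ dx_j:
  coeff of dx ∧ dy: -10*y
  coeff of dx ∧ dz: 0
  coeff of dy ∧ dz: 4*z
Step 2: Apply d again to each 2-form coefficient. The only possible 3-form in R^3 is dx ∧ dy ∧ dz, with coefficient
  ∂(coeff of dy∧dz)/∂x - ∂(coeff of dx∧dz)/∂y + ∂(coeff of dx∧dy)/∂z
  = ∂/∂x (4*z) - ∂/∂y (0) + ∂/∂z (-10*y).
Each of these terms simplifies to sums of mixed partials that cancel in pairs. The result is 0 (by equality of mixed partials for smooth functions — Schwarz / Clairaut).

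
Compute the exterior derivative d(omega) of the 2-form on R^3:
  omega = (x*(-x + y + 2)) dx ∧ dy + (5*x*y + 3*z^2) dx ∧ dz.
d(omega) = (-5*x) dx ∧ dy ∧ dz

For a 2-form omega = sum_{i<j} g_{ij} dx_i ∧ dx_j, the exterior derivative is
  d(omega) = sum_{i<j} d(g_{ij}) ∧ dx_i ∧ dx_j = sum_{i<j, k} (∂g_{ij}/∂x_k) dx_k ∧ dx_i ∧ dx_j.
Expand each term, using dx_k ∧ dx_i ∧ dx_j = sgn(permutation) dx_{(a)} ∧ dx_{(b)} ∧ dx_{(c)} with (a < b < c) sorted:
  d(5*x*y + 3*z^2) includes (∂/∂y)(5*x*y + 3*z^2) dy = (5*x) dy, which multiplied by dx ∧ dz gives (-5*x) dx ∧ dy ∧ dz
Collecting like 3-forms: d(omega) = (-5*x) dx ∧ dy ∧ dz.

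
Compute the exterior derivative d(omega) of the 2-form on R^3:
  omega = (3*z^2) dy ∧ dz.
d(omega) = 0

For a 2-form omega = sum_{i<j} g_{ij} dx_i ∧ dx_j, the exterior derivative is
  d(omega) = sum_{i<j} d(g_{ij}) ∧ dx_i ∧ dx_j = sum_{i<j, k} (∂g_{ij}/∂x_k) dx_k ∧ dx_i ∧ dx_j.
Expand each term, using dx_k ∧ dx_i ∧ dx_j = sgn(permutation) dx_{(a)} ∧ dx_{(b)} ∧ dx_{(c)} with (a < b < c) sorted:

Collecting like 3-forms: d(omega) = 0.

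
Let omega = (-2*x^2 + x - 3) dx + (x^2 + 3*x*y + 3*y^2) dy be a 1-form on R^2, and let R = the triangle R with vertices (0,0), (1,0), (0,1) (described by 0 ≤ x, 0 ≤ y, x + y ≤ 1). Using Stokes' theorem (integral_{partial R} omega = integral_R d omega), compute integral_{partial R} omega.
integral_(partial R) omega = 5/6

Stokes: integral_partial_R omega = integral_R d omega with d omega = (∂Q/∂x - ∂P/∂y) dx ∧ dy.
  ∂Q/∂x = 2*x + 3*y
  ∂P/∂y = 0
  integrand = ∂Q/∂x - ∂P/∂y = 2*x + 3*y.
Integrating over R: integral_0^1 integral_0^{1-x} (2*x + 3*y) dy dx = 5/6.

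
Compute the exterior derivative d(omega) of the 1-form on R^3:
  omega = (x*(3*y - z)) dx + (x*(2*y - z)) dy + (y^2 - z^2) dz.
d(omega) = (-3*x + 2*y - z) dx ∧ dy + (x) dx ∧ dz + (x + 2*y) dy ∧ dz

For a 1-form omega = sum_i f_i dx_i, the exterior derivative is
  d(omega) = sum_{i < j} (∂f_j/∂x_i - ∂f_i/∂x_j) dx_i ∧ dx_j.
  coefficient of dx ∧ dy: ∂f_2/∂x - ∂f_1/∂y = ∂(x*(2*y - z))/∂x - ∂(x*(3*y - z))/∂y = -3*x + 2*y - z
  coefficient of dx ∧ dz: ∂f_3/∂x - ∂f_1/∂z = ∂(y^2 - z^2)/∂x - ∂(x*(3*y - z))/∂z = x
  coefficient of dy ∧ dz: ∂f_3/∂y - ∂f_2/∂z = ∂(y^2 - z^2)/∂y - ∂(x*(2*y - z))/∂z = x + 2*y
Assembling: d(omega) = (-3*x + 2*y - z) dx ∧ dy + (x) dx ∧ dz + (x + 2*y) dy ∧ dz.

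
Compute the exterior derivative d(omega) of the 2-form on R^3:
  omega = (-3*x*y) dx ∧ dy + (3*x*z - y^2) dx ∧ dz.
d(omega) = (2*y) dx ∧ dy ∧ dz

For a 2-form omega = sum_{i<j} g_{ij} dx_i ∧ dx_j, the exterior derivative is
  d(omega) = sum_{i<j} d(g_{ij}) ∧ dx_i ∧ dx_j = sum_{i<j, k} (∂g_{ij}/∂x_k) dx_k ∧ dx_i ∧ dx_j.
Expand each term, using dx_k ∧ dx_i ∧ dx_j = sgn(permutation) dx_{(a)} ∧ dx_{(b)} ∧ dx_{(c)} with (a < b < c) sorted:
  d(3*x*z - y^2) includes (∂/∂y)(3*x*z - y^2) dy = (-2*y) dy, which multiplied by dx ∧ dz gives (2*y) dx ∧ dy ∧ dz
Collecting like 3-forms: d(omega) = (2*y) dx ∧ dy ∧ dz.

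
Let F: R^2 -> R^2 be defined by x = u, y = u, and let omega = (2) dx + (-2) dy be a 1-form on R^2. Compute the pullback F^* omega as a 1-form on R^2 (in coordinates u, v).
F^* omega = 0

Using F^*(f dg) = (f ∘ F) d(g ∘ F), substitute each coordinate x_i by F_i(u, v) in f_i, and replace dx_i by d F_i = (∂F_i/∂u) du + (∂F_i/∂v) dv.
  For the x component: f_1(F) = 2; d F_1 = (1) du + (0) dv
  For the y component: f_2(F) = -2; d F_2 = (1) du + (0) dv
Combining and collecting du, dv coefficients:
  coeff of du: 0
  coeff of dv: 0
F^* omega = 0.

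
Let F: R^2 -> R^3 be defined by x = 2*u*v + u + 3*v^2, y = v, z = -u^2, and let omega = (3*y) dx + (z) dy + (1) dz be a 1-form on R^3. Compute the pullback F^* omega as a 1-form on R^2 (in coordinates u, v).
F^* omega = (-2*u + 6*v^2 + 3*v) du + (-u^2 + 6*u*v + 18*v^2) dv

Using F^*(f dg) = (f ∘ F) d(g ∘ F), substitute each coordinate x_i by F_i(u, v) in f_i, and replace dx_i by d F_i = (∂F_i/∂u) du + (∂F_i/∂v) dv.
  For the x component: f_1(F) = 3*v; d F_1 = (2*v + 1) du + (2*u + 6*v) dv
  For the y component: f_2(F) = -u^2; d F_2 = (0) du + (1) dv
  For the z component: f_3(F) = 1; d F_3 = (-2*u) du + (0) dv
Combining and collecting du, dv coefficients:
  coeff of du: -2*u + 6*v^2 + 3*v
  coeff of dv: -u^2 + 6*u*v + 18*v^2
F^* omega = (-2*u + 6*v^2 + 3*v) du + (-u^2 + 6*u*v + 18*v^2) dv.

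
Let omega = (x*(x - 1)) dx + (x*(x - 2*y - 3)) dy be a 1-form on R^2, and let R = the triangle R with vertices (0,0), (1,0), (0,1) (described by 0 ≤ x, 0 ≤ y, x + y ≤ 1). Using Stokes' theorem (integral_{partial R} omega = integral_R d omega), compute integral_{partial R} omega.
integral_(partial R) omega = -3/2

Stokes: integral_partial_R omega = integral_R d omega with d omega = (∂Q/∂x - ∂P/∂y) dx ∧ dy.
  ∂Q/∂x = 2*x - 2*y - 3
  ∂P/∂y = 0
  integrand = ∂Q/∂x - ∂P/∂y = 2*x - 2*y - 3.
Integrating over R: integral_0^1 integral_0^{1-x} (2*x - 2*y - 3) dy dx = -3/2.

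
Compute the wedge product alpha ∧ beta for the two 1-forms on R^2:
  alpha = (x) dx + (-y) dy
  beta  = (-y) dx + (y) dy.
alpha ∧ beta = (y*(x - y)) dx ∧ dy

Distribute the wedge, using dx_i ∧ dx_j = -dx_j ∧ dx_i and dx_i ∧ dx_i = 0. For each pair (i, j) with i < j, the coefficient of dx_i ∧ dx_j in alpha ∧ beta is (alpha_i * beta_j - alpha_j * beta_i). Collecting: alpha ∧ beta = (y*(x - y)) dx ∧ dy.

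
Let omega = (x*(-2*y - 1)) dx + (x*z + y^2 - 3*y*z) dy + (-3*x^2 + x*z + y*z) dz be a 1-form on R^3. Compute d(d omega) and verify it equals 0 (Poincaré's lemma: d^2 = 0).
d(d omega) = 0

Step 1: d omega = sum_{i<j} (∂f_j/∂x_i - ∂f_i/∂x_j) dx_i ∧ dx_j:
  coeff of dx ∧ dy: 2*x + z
  coeff of dx ∧ dz: -6*x + z
  coeff of dy ∧ dz: -x + 3*y + z
Step 2: Apply d again to each 2-form coefficient. The only possible 3-form in R^3 is dx ∧ dy ∧ dz, with coefficient
  ∂(coeff of dy∧dz)/∂x - ∂(coeff of dx∧dz)/∂y + ∂(coeff of dx∧dy)/∂z
  = ∂/∂x (-x + 3*y + z) - ∂/∂y (-6*x + z) + ∂/∂z (2*x + z).
Each of these terms simplifies to sums of mixed partials that cancel in pairs. The result is 0 (by equality of mixed partials for smooth functions — Schwarz / Clairaut).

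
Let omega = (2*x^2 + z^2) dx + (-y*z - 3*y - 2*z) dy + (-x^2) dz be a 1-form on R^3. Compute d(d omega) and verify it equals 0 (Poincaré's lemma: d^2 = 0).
d(d omega) = 0

Step 1: d omega = sum_{i<j} (∂f_j/∂x_i - ∂f_i/∂x_j) dx_i ∧ dx_j:
  coeff of dx ∧ dy: 0
  coeff of dx ∧ dz: -2*x - 2*z
  coeff of dy ∧ dz: y + 2
Step 2: Apply d again to each 2-form coefficient. The only possible 3-form in R^3 is dx ∧ dy ∧ dz, with coefficient
  ∂(coeff of dy∧dz)/∂x - ∂(coeff of dx∧dz)/∂y + ∂(coeff of dx∧dy)/∂z
  = ∂/∂x (y + 2) - ∂/∂y (-2*x - 2*z) + ∂/∂z (0).
Each of these terms simplifies to sums of mixed partials that cancel in pairs. The result is 0 (by equality of mixed partials for smooth functions — Schwarz / Clairaut).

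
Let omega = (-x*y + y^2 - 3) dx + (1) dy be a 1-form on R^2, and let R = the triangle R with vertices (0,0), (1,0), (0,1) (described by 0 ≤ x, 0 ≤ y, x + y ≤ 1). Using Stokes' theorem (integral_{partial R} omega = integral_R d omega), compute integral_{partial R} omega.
integral_(partial R) omega = -1/6

Stokes: integral_partial_R omega = integral_R d omega with d omega = (∂Q/∂x - ∂P/∂y) dx ∧ dy.
  ∂Q/∂x = 0
  ∂P/∂y = -x + 2*y
  integrand = ∂Q/∂x - ∂P/∂y = x - 2*y.
Integrating over R: integral_0^1 integral_0^{1-x} (x - 2*y) dy dx = -1/6.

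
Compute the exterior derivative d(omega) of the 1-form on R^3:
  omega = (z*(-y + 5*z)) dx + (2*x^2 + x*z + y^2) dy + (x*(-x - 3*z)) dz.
d(omega) = (4*x + 2*z) dx ∧ dy + (-2*x + y - 13*z) dx ∧ dz + (-x) dy ∧ dz

For a 1-form omega = sum_i f_i dx_i, the exterior derivative is
  d(omega) = sum_{i < j} (∂f_j/∂x_i - ∂f_i/∂x_j) dx_i ∧ dx_j.
  coefficient of dx ∧ dy: ∂f_2/∂x - ∂f_1/∂y = ∂(2*x^2 + x*z + y^2)/∂x - ∂(z*(-y + 5*z))/∂y = 4*x + 2*z
  coefficient of dx ∧ dz: ∂f_3/∂x - ∂f_1/∂z = ∂(x*(-x - 3*z))/∂x - ∂(z*(-y + 5*z))/∂z = -2*x + y - 13*z
  coefficient of dy ∧ dz: ∂f_3/∂y - ∂f_2/∂z = ∂(x*(-x - 3*z))/∂y - ∂(2*x^2 + x*z + y^2)/∂z = -x
Assembling: d(omega) = (4*x + 2*z) dx ∧ dy + (-2*x + y - 13*z) dx ∧ dz + (-x) dy ∧ dz.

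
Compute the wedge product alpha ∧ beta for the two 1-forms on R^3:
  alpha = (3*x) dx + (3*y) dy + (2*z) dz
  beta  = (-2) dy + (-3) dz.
alpha ∧ beta = (-6*x) dx ∧ dy + (-9*x) dx ∧ dz + (-9*y + 4*z) dy ∧ dz

Distribute the wedge, using dx_i ∧ dx_j = -dx_j ∧ dx_i and dx_i ∧ dx_i = 0. For each pair (i, j) with i < j, the coefficient of dx_i ∧ dx_j in alpha ∧ beta is (alpha_i * beta_j - alpha_j * beta_i). Collecting: alpha ∧ beta = (-6*x) dx ∧ dy + (-9*x) dx ∧ dz + (-9*y + 4*z) dy ∧ dz.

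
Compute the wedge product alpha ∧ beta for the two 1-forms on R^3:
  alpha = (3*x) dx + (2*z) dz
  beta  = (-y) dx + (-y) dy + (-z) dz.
alpha ∧ beta = (-3*x*y) dx ∧ dy + (z*(-3*x + 2*y)) dx ∧ dz + (2*y*z) dy ∧ dz

Distribute the wedge, using dx_i ∧ dx_j = -dx_j ∧ dx_i and dx_i ∧ dx_i = 0. For each pair (i, j) with i < j, the coefficient of dx_i ∧ dx_j in alpha ∧ beta is (alpha_i * beta_j - alpha_j * beta_i). Collecting: alpha ∧ beta = (-3*x*y) dx ∧ dy + (z*(-3*x + 2*y)) dx ∧ dz + (2*y*z) dy ∧ dz.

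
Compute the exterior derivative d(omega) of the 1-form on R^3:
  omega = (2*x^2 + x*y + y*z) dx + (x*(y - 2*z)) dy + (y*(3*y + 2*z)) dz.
d(omega) = (-x + y - 3*z) dx ∧ dy + (-y) dx ∧ dz + (2*x + 6*y + 2*z) dy ∧ dz

For a 1-form omega = sum_i f_i dx_i, the exterior derivative is
  d(omega) = sum_{i < j} (∂f_j/∂x_i - ∂f_i/∂x_j) dx_i ∧ dx_j.
  coefficient of dx ∧ dy: ∂f_2/∂x - ∂f_1/∂y = ∂(x*(y - 2*z))/∂x - ∂(2*x^2 + x*y + y*z)/∂y = -x + y - 3*z
  coefficient of dx ∧ dz: ∂f_3/∂x - ∂f_1/∂z = ∂(y*(3*y + 2*z))/∂x - ∂(2*x^2 + x*y + y*z)/∂z = -y
  coefficient of dy ∧ dz: ∂f_3/∂y - ∂f_2/∂z = ∂(y*(3*y + 2*z))/∂y - ∂(x*(y - 2*z))/∂z = 2*x + 6*y + 2*z
Assembling: d(omega) = (-x + y - 3*z) dx ∧ dy + (-y) dx ∧ dz + (2*x + 6*y + 2*z) dy ∧ dz.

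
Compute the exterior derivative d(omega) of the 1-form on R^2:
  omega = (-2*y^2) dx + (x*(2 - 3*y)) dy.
d(omega) = (y + 2) dx ∧ dy

For a 1-form omega = sum_i f_i dx_i, the exterior derivative is
  d(omega) = sum_{i < j} (∂f_j/∂x_i - ∂f_i/∂x_j) dx_i ∧ dx_j.
  coefficient of dx ∧ dy: ∂f_2/∂x - ∂f_1/∂y = ∂(x*(2 - 3*y))/∂x - ∂(-2*y^2)/∂y = y + 2
Assembling: d(omega) = (y + 2) dx ∧ dy.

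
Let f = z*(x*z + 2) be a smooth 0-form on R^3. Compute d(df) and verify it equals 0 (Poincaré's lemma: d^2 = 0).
d(df) = 0

Step 1: df = sum_i (∂f/∂x_i) dx_i = (z^2) dx + (0) dy + (2*x*z + 2) dz.
Step 2: Apply d again. Using the 1-form formula, the coefficient of dx ∧ dy in d(df) is ∂^2 f/∂x ∂y - ∂^2 f/∂y ∂x = (0) - (0) = 0 (equality of mixed partials for smooth f).
Similarly for dx ∧ dz and dy ∧ dz — all coefficients vanish. So d(df) = 0.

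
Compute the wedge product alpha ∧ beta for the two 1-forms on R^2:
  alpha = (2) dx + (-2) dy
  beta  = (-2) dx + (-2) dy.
alpha ∧ beta = (-8) dx ∧ dy

Distribute the wedge, using dx_i ∧ dx_j = -dx_j ∧ dx_i and dx_i ∧ dx_i = 0. For each pair (i, j) with i < j, the coefficient of dx_i ∧ dx_j in alpha ∧ beta is (alpha_i * beta_j - alpha_j * beta_i). Collecting: alpha ∧ beta = (-8) dx ∧ dy.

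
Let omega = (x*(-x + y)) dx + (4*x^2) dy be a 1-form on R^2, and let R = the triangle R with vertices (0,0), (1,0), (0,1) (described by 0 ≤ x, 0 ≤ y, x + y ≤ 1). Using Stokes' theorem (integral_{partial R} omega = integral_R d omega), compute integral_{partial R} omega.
integral_(partial R) omega = 7/6

Stokes: integral_partial_R omega = integral_R d omega with d omega = (∂Q/∂x - ∂P/∂y) dx ∧ dy.
  ∂Q/∂x = 8*x
  ∂P/∂y = x
  integrand = ∂Q/∂x - ∂P/∂y = 7*x.
Integrating over R: integral_0^1 integral_0^{1-x} (7*x) dy dx = 7/6.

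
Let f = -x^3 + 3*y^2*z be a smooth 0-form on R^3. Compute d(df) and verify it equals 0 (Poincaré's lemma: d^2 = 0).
d(df) = 0

Step 1: df = sum_i (∂f/∂x_i) dx_i = (-3*x^2) dx + (6*y*z) dy + (3*y^2) dz.
Step 2: Apply d again. Using the 1-form formula, the coefficient of dx ∧ dy in d(df) is ∂^2 f/∂x ∂y - ∂^2 f/∂y ∂x = (0) - (0) = 0 (equality of mixed partials for smooth f).
Similarly for dx ∧ dz and dy ∧ dz — all coefficients vanish. So d(df) = 0.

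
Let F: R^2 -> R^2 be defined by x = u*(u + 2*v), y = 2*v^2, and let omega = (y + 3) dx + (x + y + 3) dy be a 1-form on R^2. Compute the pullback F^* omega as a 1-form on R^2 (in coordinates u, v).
F^* omega = (4*u*v^2 + 6*u + 4*v^3 + 6*v) du + (4*u^2*v + 12*u*v^2 + 6*u + 8*v^3 + 12*v) dv

Using F^*(f dg) = (f ∘ F) d(g ∘ F), substitute each coordinate x_i by F_i(u, v) in f_i, and replace dx_i by d F_i = (∂F_i/∂u) du + (∂F_i/∂v) dv.
  For the x component: f_1(F) = 2*v^2 + 3; d F_1 = (2*u + 2*v) du + (2*u) dv
  For the y component: f_2(F) = u^2 + 2*u*v + 2*v^2 + 3; d F_2 = (0) du + (4*v) dv
Combining and collecting du, dv coefficients:
  coeff of du: 4*u*v^2 + 6*u + 4*v^3 + 6*v
  coeff of dv: 4*u^2*v + 12*u*v^2 + 6*u + 8*v^3 + 12*v
F^* omega = (4*u*v^2 + 6*u + 4*v^3 + 6*v) du + (4*u^2*v + 12*u*v^2 + 6*u + 8*v^3 + 12*v) dv.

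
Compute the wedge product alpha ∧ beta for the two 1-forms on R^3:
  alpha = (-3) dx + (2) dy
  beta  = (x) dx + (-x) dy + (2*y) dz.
alpha ∧ beta = (x) dx ∧ dy + (-6*y) dx ∧ dz + (4*y) dy ∧ dz

Distribute the wedge, using dx_i ∧ dx_j = -dx_j ∧ dx_i and dx_i ∧ dx_i = 0. For each pair (i, j) with i < j, the coefficient of dx_i ∧ dx_j in alpha ∧ beta is (alpha_i * beta_j - alpha_j * beta_i). Collecting: alpha ∧ beta = (x) dx ∧ dy + (-6*y) dx ∧ dz + (4*y) dy ∧ dz.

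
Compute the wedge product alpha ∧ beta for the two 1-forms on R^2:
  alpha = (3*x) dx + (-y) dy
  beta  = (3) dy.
alpha ∧ beta = (9*x) dx ∧ dy

Distribute the wedge, using dx_i ∧ dx_j = -dx_j ∧ dx_i and dx_i ∧ dx_i = 0. For each pair (i, j) with i < j, the coefficient of dx_i ∧ dx_j in alpha ∧ beta is (alpha_i * beta_j - alpha_j * beta_i). Collecting: alpha ∧ beta = (9*x) dx ∧ dy.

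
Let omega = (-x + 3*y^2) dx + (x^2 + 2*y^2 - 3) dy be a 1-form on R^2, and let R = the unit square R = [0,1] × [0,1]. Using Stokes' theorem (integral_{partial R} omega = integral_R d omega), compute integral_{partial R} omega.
integral_(partial R) omega = -2

Stokes: integral_partial_R omega = integral_R d omega with d omega = (∂Q/∂x - ∂P/∂y) dx ∧ dy.
  ∂Q/∂x = 2*x
  ∂P/∂y = 6*y
  integrand = ∂Q/∂x - ∂P/∂y = 2*x - 6*y.
Integrating over R: integral_0^1 integral_0^1 (2*x - 6*y) dx dy = -2.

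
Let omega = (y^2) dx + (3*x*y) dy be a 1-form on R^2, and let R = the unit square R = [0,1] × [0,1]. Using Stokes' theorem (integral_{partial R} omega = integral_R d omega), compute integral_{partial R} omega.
integral_(partial R) omega = 1/2

Stokes: integral_partial_R omega = integral_R d omega with d omega = (∂Q/∂x - ∂P/∂y) dx ∧ dy.
  ∂Q/∂x = 3*y
  ∂P/∂y = 2*y
  integrand = ∂Q/∂x - ∂P/∂y = y.
Integrating over R: integral_0^1 integral_0^1 (y) dx dy = 1/2.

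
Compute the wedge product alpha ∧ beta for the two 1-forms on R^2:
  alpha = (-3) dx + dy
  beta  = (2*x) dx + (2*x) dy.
alpha ∧ beta = (-8*x) dx ∧ dy

Distribute the wedge, using dx_i ∧ dx_j = -dx_j ∧ dx_i and dx_i ∧ dx_i = 0. For each pair (i, j) with i < j, the coefficient of dx_i ∧ dx_j in alpha ∧ beta is (alpha_i * beta_j - alpha_j * beta_i). Collecting: alpha ∧ beta = (-8*x) dx ∧ dy.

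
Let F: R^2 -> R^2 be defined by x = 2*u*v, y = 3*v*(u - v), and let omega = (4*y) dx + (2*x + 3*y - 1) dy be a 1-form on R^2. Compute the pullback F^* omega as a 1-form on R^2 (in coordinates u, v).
F^* omega = (3*v*(21*u*v - 17*v^2 - 1)) du + (63*u^2*v - 129*u*v^2 - 3*u + 54*v^3 + 6*v) dv

Using F^*(f dg) = (f ∘ F) d(g ∘ F), substitute each coordinate x_i by F_i(u, v) in f_i, and replace dx_i by d F_i = (∂F_i/∂u) du + (∂F_i/∂v) dv.
  For the x component: f_1(F) = 12*v*(u - v); d F_1 = (2*v) du + (2*u) dv
  For the y component: f_2(F) = 13*u*v - 9*v^2 - 1; d F_2 = (3*v) du + (3*u - 6*v) dv
Combining and collecting du, dv coefficients:
  coeff of du: 3*v*(21*u*v - 17*v^2 - 1)
  coeff of dv: 63*u^2*v - 129*u*v^2 - 3*u + 54*v^3 + 6*v
F^* omega = (3*v*(21*u*v - 17*v^2 - 1)) du + (63*u^2*v - 129*u*v^2 - 3*u + 54*v^3 + 6*v) dv.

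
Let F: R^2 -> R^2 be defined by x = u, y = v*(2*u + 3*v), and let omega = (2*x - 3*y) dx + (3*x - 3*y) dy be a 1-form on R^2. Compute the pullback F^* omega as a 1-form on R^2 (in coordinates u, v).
F^* omega = (-12*u*v^2 + 2*u - 18*v^3 - 9*v^2) du + (-12*u^2*v + 6*u^2 - 54*u*v^2 + 18*u*v - 54*v^3) dv

Using F^*(f dg) = (f ∘ F) d(g ∘ F), substitute each coordinate x_i by F_i(u, v) in f_i, and replace dx_i by d F_i = (∂F_i/∂u) du + (∂F_i/∂v) dv.
  For the x component: f_1(F) = -6*u*v + 2*u - 9*v^2; d F_1 = (1) du + (0) dv
  For the y component: f_2(F) = -6*u*v + 3*u - 9*v^2; d F_2 = (2*v) du + (2*u + 6*v) dv
Combining and collecting du, dv coefficients:
  coeff of du: -12*u*v^2 + 2*u - 18*v^3 - 9*v^2
  coeff of dv: -12*u^2*v + 6*u^2 - 54*u*v^2 + 18*u*v - 54*v^3
F^* omega = (-12*u*v^2 + 2*u - 18*v^3 - 9*v^2) du + (-12*u^2*v + 6*u^2 - 54*u*v^2 + 18*u*v - 54*v^3) dv.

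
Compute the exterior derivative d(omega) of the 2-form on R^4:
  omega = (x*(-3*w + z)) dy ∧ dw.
d(omega) = (-3*w + z) dx ∧ dy ∧ dw + (-x) dy ∧ dz ∧ dw

For a 2-form omega = sum_{i<j} g_{ij} dx_i ∧ dx_j, the exterior derivative is
  d(omega) = sum_{i<j} d(g_{ij}) ∧ dx_i ∧ dx_j = sum_{i<j, k} (∂g_{ij}/∂x_k) dx_k ∧ dx_i ∧ dx_j.
Expand each term, using dx_k ∧ dx_i ∧ dx_j = sgn(permutation) dx_{(a)} ∧ dx_{(b)} ∧ dx_{(c)} with (a < b < c) sorted:
  d(x*(-3*w + z)) includes (∂/∂x)(x*(-3*w + z)) dx = (-3*w + z) dx, which multiplied by dy ∧ dw gives (-3*w + z) dx ∧ dy ∧ dw
  d(x*(-3*w + z)) includes (∂/∂z)(x*(-3*w + z)) dz = (x) dz, which multiplied by dy ∧ dw gives (-x) dy ∧ dz ∧ dw
Collecting like 3-forms: d(omega) = (-3*w + z) dx ∧ dy ∧ dw + (-x) dy ∧ dz ∧ dw.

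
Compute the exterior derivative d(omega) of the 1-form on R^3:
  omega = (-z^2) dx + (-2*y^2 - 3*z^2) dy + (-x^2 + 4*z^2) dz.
d(omega) = (-2*x + 2*z) dx ∧ dz + (6*z) dy ∧ dz

For a 1-form omega = sum_i f_i dx_i, the exterior derivative is
  d(omega) = sum_{i < j} (∂f_j/∂x_i - ∂f_i/∂x_j) dx_i ∧ dx_j.
  coefficient of dx ∧ dz: ∂f_3/∂x - ∂f_1/∂z = ∂(-x^2 + 4*z^2)/∂x - ∂(-z^2)/∂z = -2*x + 2*z
  coefficient of dy ∧ dz: ∂f_3/∂y - ∂f_2/∂z = ∂(-x^2 + 4*z^2)/∂y - ∂(-2*y^2 - 3*z^2)/∂z = 6*z
Assembling: d(omega) = (-2*x + 2*z) dx ∧ dz + (6*z) dy ∧ dz.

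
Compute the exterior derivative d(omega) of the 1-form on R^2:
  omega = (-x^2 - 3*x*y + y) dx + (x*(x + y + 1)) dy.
d(omega) = (5*x + y) dx ∧ dy

For a 1-form omega = sum_i f_i dx_i, the exterior derivative is
  d(omega) = sum_{i < j} (∂f_j/∂x_i - ∂f_i/∂x_j) dx_i ∧ dx_j.
  coefficient of dx ∧ dy: ∂f_2/∂x - ∂f_1/∂y = ∂(x*(x + y + 1))/∂x - ∂(-x^2 - 3*x*y + y)/∂y = 5*x + y
Assembling: d(omega) = (5*x + y) dx ∧ dy.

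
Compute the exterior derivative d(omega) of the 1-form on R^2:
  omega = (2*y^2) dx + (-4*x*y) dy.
d(omega) = (-8*y) dx ∧ dy

For a 1-form omega = sum_i f_i dx_i, the exterior derivative is
  d(omega) = sum_{i < j} (∂f_j/∂x_i - ∂f_i/∂x_j) dx_i ∧ dx_j.
  coefficient of dx ∧ dy: ∂f_2/∂x - ∂f_1/∂y = ∂(-4*x*y)/∂x - ∂(2*y^2)/∂y = -8*y
Assembling: d(omega) = (-8*y) dx ∧ dy.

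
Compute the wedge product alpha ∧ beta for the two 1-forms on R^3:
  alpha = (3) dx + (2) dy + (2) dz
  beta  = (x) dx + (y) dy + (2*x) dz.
alpha ∧ beta = (-2*x + 3*y) dx ∧ dy + (4*x) dx ∧ dz + (4*x - 2*y) dy ∧ dz

Distribute the wedge, using dx_i ∧ dx_j = -dx_j ∧ dx_i and dx_i ∧ dx_i = 0. For each pair (i, j) with i < j, the coefficient of dx_i ∧ dx_j in alpha ∧ beta is (alpha_i * beta_j - alpha_j * beta_i). Collecting: alpha ∧ beta = (-2*x + 3*y) dx ∧ dy + (4*x) dx ∧ dz + (4*x - 2*y) dy ∧ dz.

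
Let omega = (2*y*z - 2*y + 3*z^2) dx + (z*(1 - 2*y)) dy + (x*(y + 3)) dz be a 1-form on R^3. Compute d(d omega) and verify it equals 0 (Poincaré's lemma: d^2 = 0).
d(d omega) = 0

Step 1: d omega = sum_{i<j} (∂f_j/∂x_i - ∂f_i/∂x_j) dx_i ∧ dx_j:
  coeff of dx ∧ dy: 2 - 2*z
  coeff of dx ∧ dz: -y - 6*z + 3
  coeff of dy ∧ dz: x + 2*y - 1
Step 2: Apply d again to each 2-form coefficient. The only possible 3-form in R^3 is dx ∧ dy ∧ dz, with coefficient
  ∂(coeff of dy∧dz)/∂x - ∂(coeff of dx∧dz)/∂y + ∂(coeff of dx∧dy)/∂z
  = ∂/∂x (x + 2*y - 1) - ∂/∂y (-y - 6*z + 3) + ∂/∂z (2 - 2*z).
Each of these terms simplifies to sums of mixed partials that cancel in pairs. The result is 0 (by equality of mixed partials for smooth functions — Schwarz / Clairaut).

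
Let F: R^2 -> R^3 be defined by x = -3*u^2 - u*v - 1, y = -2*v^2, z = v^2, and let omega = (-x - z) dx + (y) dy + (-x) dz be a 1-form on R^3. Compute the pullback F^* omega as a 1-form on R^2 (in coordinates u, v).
F^* omega = (-18*u^3 - 9*u^2*v + 5*u*v^2 - 6*u + v^3 - v) du + (-3*u^3 + 5*u^2*v + 3*u*v^2 - u + 8*v^3 + 2*v) dv

Using F^*(f dg) = (f ∘ F) d(g ∘ F), substitute each coordinate x_i by F_i(u, v) in f_i, and replace dx_i by d F_i = (∂F_i/∂u) du + (∂F_i/∂v) dv.
  For the x component: f_1(F) = 3*u^2 + u*v - v^2 + 1; d F_1 = (-6*u - v) du + (-u) dv
  For the y component: f_2(F) = -2*v^2; d F_2 = (0) du + (-4*v) dv
  For the z component: f_3(F) = 3*u^2 + u*v + 1; d F_3 = (0) du + (2*v) dv
Combining and collecting du, dv coefficients:
  coeff of du: -18*u^3 - 9*u^2*v + 5*u*v^2 - 6*u + v^3 - v
  coeff of dv: -3*u^3 + 5*u^2*v + 3*u*v^2 - u + 8*v^3 + 2*v
F^* omega = (-18*u^3 - 9*u^2*v + 5*u*v^2 - 6*u + v^3 - v) du + (-3*u^3 + 5*u^2*v + 3*u*v^2 - u + 8*v^3 + 2*v) dv.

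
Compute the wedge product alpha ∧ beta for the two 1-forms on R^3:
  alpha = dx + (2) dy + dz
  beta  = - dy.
alpha ∧ beta = (-1) dx ∧ dy + (1) dy ∧ dz

Distribute the wedge, using dx_i ∧ dx_j = -dx_j ∧ dx_i and dx_i ∧ dx_i = 0. For each pair (i, j) with i < j, the coefficient of dx_i ∧ dx_j in alpha ∧ beta is (alpha_i * beta_j - alpha_j * beta_i). Collecting: alpha ∧ beta = (-1) dx ∧ dy + (1) dy ∧ dz.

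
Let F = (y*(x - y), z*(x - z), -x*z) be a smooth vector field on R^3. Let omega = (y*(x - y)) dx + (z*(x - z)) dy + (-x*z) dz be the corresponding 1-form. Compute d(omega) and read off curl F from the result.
d(omega) = (-x + 2*z) dy ∧ dz + (z) dz ∧ dx + (-x + 2*y + z) dx ∧ dy; curl F = (-x + 2*z, z, -x + 2*y + z)

d omega = sum_{i<j} (∂f_j/∂x_i - ∂f_i/∂x_j) dx_i ∧ dx_j. Under the identification (dy ∧ dz, dz ∧ dx, dx ∧ dy) ↔ (e_x, e_y, e_z), the coefficients are exactly the components of curl F. Compute:
  ∂R/∂y - ∂Q/∂z = (0) - (x - 2*z) = -x + 2*z
  ∂P/∂z - ∂R/∂x = (0) - (-z) = z
  ∂Q/∂x - ∂P/∂y = (z) - (x - 2*y) = -x + 2*y + z.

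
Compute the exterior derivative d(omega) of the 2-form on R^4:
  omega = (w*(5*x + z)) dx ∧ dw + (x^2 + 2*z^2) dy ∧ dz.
d(omega) = (-w) dx ∧ dz ∧ dw + (2*x) dx ∧ dy ∧ dz

For a 2-form omega = sum_{i<j} g_{ij} dx_i ∧ dx_j, the exterior derivative is
  d(omega) = sum_{i<j} d(g_{ij}) ∧ dx_i ∧ dx_j = sum_{i<j, k} (∂g_{ij}/∂x_k) dx_k ∧ dx_i ∧ dx_j.
Expand each term, using dx_k ∧ dx_i ∧ dx_j = sgn(permutation) dx_{(a)} ∧ dx_{(b)} ∧ dx_{(c)} with (a < b < c) sorted:
  d(w*(5*x + z)) includes (∂/∂z)(w*(5*x + z)) dz = (w) dz, which multiplied by dx ∧ dw gives (-w) dx ∧ dz ∧ dw
  d(x^2 + 2*z^2) includes (∂/∂x)(x^2 + 2*z^2) dx = (2*x) dx, which multiplied by dy ∧ dz gives (2*x) dx ∧ dy ∧ dz
Collecting like 3-forms: d(omega) = (-w) dx ∧ dz ∧ dw + (2*x) dx ∧ dy ∧ dz.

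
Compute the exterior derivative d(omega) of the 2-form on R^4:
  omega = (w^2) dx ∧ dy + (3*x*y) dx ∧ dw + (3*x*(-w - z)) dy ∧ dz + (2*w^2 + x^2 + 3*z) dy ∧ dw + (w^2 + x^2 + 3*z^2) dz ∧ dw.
d(omega) = (2*w - x) dx ∧ dy ∧ dw + (-3*w - 3*z) dx ∧ dy ∧ dz + (-3*x - 3) dy ∧ dz ∧ dw + (2*x) dx ∧ dz ∧ dw

For a 2-form omega = sum_{i<j} g_{ij} dx_i ∧ dx_j, the exterior derivative is
  d(omega) = sum_{i<j} d(g_{ij}) ∧ dx_i ∧ dx_j = sum_{i<j, k} (∂g_{ij}/∂x_k) dx_k ∧ dx_i ∧ dx_j.
Expand each term, using dx_k ∧ dx_i ∧ dx_j = sgn(permutation) dx_{(a)} ∧ dx_{(b)} ∧ dx_{(c)} with (a < b < c) sorted:
  d(w^2) includes (∂/∂w)(w^2) dw = (2*w) dw, which multiplied by dx ∧ dy gives (2*w) dx ∧ dy ∧ dw
  d(3*x*y) includes (∂/∂y)(3*x*y) dy = (3*x) dy, which multiplied by dx ∧ dw gives (-3*x) dx ∧ dy ∧ dw
  d(3*x*(-w - z)) includes (∂/∂x)(3*x*(-w - z)) dx = (-3*w - 3*z) dx, which multiplied by dy ∧ dz gives (-3*w - 3*z) dx ∧ dy ∧ dz
  d(3*x*(-w - z)) includes (∂/∂w)(3*x*(-w - z)) dw = (-3*x) dw, which multiplied by dy ∧ dz gives (-3*x) dy ∧ dz ∧ dw
  d(2*w^2 + x^2 + 3*z) includes (∂/∂x)(2*w^2 + x^2 + 3*z) dx = (2*x) dx, which multiplied by dy ∧ dw gives (2*x) dx ∧ dy ∧ dw
  d(2*w^2 + x^2 + 3*z) includes (∂/∂z)(2*w^2 + x^2 + 3*z) dz = (3) dz, which multiplied by dy ∧ dw gives (-3) dy ∧ dz ∧ dw
  d(w^2 + x^2 + 3*z^2) includes (∂/∂x)(w^2 + x^2 + 3*z^2) dx = (2*x) dx, which multiplied by dz ∧ dw gives (2*x) dx ∧ dz ∧ dw
Collecting like 3-forms: d(omega) = (2*w - x) dx ∧ dy ∧ dw + (-3*w - 3*z) dx ∧ dy ∧ dz + (-3*x - 3) dy ∧ dz ∧ dw + (2*x) dx ∧ dz ∧ dw.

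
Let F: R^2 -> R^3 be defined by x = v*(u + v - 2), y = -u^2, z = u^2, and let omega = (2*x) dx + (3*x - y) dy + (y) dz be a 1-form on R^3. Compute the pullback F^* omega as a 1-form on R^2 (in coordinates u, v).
F^* omega = (-4*u^3 - 6*u^2*v - 4*u*v^2 + 12*u*v + 2*v^3 - 4*v^2) du + (2*v*(u^2 + 3*u*v - 4*u + 2*v^2 - 6*v + 4)) dv

Using F^*(f dg) = (f ∘ F) d(g ∘ F), substitute each coordinate x_i by F_i(u, v) in f_i, and replace dx_i by d F_i = (∂F_i/∂u) du + (∂F_i/∂v) dv.
  For the x component: f_1(F) = 2*v*(u + v - 2); d F_1 = (v) du + (u + 2*v - 2) dv
  For the y component: f_2(F) = u^2 + 3*u*v + 3*v^2 - 6*v; d F_2 = (-2*u) du + (0) dv
  For the z component: f_3(F) = -u^2; d F_3 = (2*u) du + (0) dv
Combining and collecting du, dv coefficients:
  coeff of du: -4*u^3 - 6*u^2*v - 4*u*v^2 + 12*u*v + 2*v^3 - 4*v^2
  coeff of dv: 2*v*(u^2 + 3*u*v - 4*u + 2*v^2 - 6*v + 4)
F^* omega = (-4*u^3 - 6*u^2*v - 4*u*v^2 + 12*u*v + 2*v^3 - 4*v^2) du + (2*v*(u^2 + 3*u*v - 4*u + 2*v^2 - 6*v + 4)) dv.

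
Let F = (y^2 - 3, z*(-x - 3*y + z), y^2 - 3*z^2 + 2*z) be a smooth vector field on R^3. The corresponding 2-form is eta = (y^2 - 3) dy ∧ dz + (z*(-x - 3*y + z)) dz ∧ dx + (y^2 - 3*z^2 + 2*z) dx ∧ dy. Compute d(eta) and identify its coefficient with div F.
d(eta) = (2 - 9*z) dx ∧ dy ∧ dz; div F = 2 - 9*z

For a 2-form in R^3 of the form above, applying d gives a 3-form with coefficient ∂P/∂x + ∂Q/∂y + ∂R/∂z:
  ∂P/∂x = 0
  ∂Q/∂y = -3*z
  ∂R/∂z = 2 - 6*z
Sum = 2 - 9*z, which is exactly div F.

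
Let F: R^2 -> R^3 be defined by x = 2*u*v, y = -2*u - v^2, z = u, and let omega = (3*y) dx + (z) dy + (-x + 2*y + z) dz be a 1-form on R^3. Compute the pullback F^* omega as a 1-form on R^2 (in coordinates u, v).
F^* omega = (-14*u*v - 5*u - 6*v^3 - 2*v^2) du + (2*u*(-6*u - 3*v^2 - v)) dv

Using F^*(f dg) = (f ∘ F) d(g ∘ F), substitute each coordinate x_i by F_i(u, v) in f_i, and replace dx_i by d F_i = (∂F_i/∂u) du + (∂F_i/∂v) dv.
  For the x component: f_1(F) = -6*u - 3*v^2; d F_1 = (2*v) du + (2*u) dv
  For the y component: f_2(F) = u; d F_2 = (-2) du + (-2*v) dv
  For the z component: f_3(F) = -2*u*v - 3*u - 2*v^2; d F_3 = (1) du + (0) dv
Combining and collecting du, dv coefficients:
  coeff of du: -14*u*v - 5*u - 6*v^3 - 2*v^2
  coeff of dv: 2*u*(-6*u - 3*v^2 - v)
F^* omega = (-14*u*v - 5*u - 6*v^3 - 2*v^2) du + (2*u*(-6*u - 3*v^2 - v)) dv.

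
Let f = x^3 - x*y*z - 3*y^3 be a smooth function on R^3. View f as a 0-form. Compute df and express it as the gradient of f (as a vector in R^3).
df = (3*x^2 - y*z) dx + (-x*z - 9*y^2) dy + (-x*y) dz; grad f = (3*x^2 - y*z, -x*z - 9*y^2, -x*y)

For a 0-form f, d f = (∂f/∂x) dx + (∂f/∂y) dy + (∂f/∂z) dz. The components of the vector representation are exactly the entries of grad f in Cartesian coordinates:
  ∂f/∂x = 3*x^2 - y*z
  ∂f/∂y = -x*z - 9*y^2
  ∂f/∂z = -x*y.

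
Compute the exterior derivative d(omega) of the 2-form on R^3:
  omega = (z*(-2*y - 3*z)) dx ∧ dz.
d(omega) = (2*z) dx ∧ dy ∧ dz

For a 2-form omega = sum_{i<j} g_{ij} dx_i ∧ dx_j, the exterior derivative is
  d(omega) = sum_{i<j} d(g_{ij}) ∧ dx_i ∧ dx_j = sum_{i<j, k} (∂g_{ij}/∂x_k) dx_k ∧ dx_i ∧ dx_j.
Expand each term, using dx_k ∧ dx_i ∧ dx_j = sgn(permutation) dx_{(a)} ∧ dx_{(b)} ∧ dx_{(c)} with (a < b < c) sorted:
  d(z*(-2*y - 3*z)) includes (∂/∂y)(z*(-2*y - 3*z)) dy = (-2*z) dy, which multiplied by dx ∧ dz gives (2*z) dx ∧ dy ∧ dz
Collecting like 3-forms: d(omega) = (2*z) dx ∧ dy ∧ dz.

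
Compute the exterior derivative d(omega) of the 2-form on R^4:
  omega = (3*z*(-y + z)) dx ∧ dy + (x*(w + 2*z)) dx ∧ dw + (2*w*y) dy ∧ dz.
d(omega) = (-3*y + 6*z) dx ∧ dy ∧ dz + (-2*x) dx ∧ dz ∧ dw + (2*y) dy ∧ dz ∧ dw

For a 2-form omega = sum_{i<j} g_{ij} dx_i ∧ dx_j, the exterior derivative is
  d(omega) = sum_{i<j} d(g_{ij}) ∧ dx_i ∧ dx_j = sum_{i<j, k} (∂g_{ij}/∂x_k) dx_k ∧ dx_i ∧ dx_j.
Expand each term, using dx_k ∧ dx_i ∧ dx_j = sgn(permutation) dx_{(a)} ∧ dx_{(b)} ∧ dx_{(c)} with (a < b < c) sorted:
  d(3*z*(-y + z)) includes (∂/∂z)(3*z*(-y + z)) dz = (-3*y + 6*z) dz, which multiplied by dx ∧ dy gives (-3*y + 6*z) dx ∧ dy ∧ dz
  d(x*(w + 2*z)) includes (∂/∂z)(x*(w + 2*z)) dz = (2*x) dz, which multiplied by dx ∧ dw gives (-2*x) dx ∧ dz ∧ dw
  d(2*w*y) includes (∂/∂w)(2*w*y) dw = (2*y) dw, which multiplied by dy ∧ dz gives (2*y) dy ∧ dz ∧ dw
Collecting like 3-forms: d(omega) = (-3*y + 6*z) dx ∧ dy ∧ dz + (-2*x) dx ∧ dz ∧ dw + (2*y) dy ∧ dz ∧ dw.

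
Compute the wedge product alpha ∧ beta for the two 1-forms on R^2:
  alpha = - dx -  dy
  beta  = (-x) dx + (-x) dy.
alpha ∧ beta = 0

Distribute the wedge, using dx_i ∧ dx_j = -dx_j ∧ dx_i and dx_i ∧ dx_i = 0. For each pair (i, j) with i < j, the coefficient of dx_i ∧ dx_j in alpha ∧ beta is (alpha_i * beta_j - alpha_j * beta_i). Collecting: alpha ∧ beta = 0.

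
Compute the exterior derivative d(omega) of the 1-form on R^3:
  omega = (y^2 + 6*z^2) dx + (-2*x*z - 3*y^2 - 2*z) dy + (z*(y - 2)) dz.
d(omega) = (-2*y - 2*z) dx ∧ dy + (-12*z) dx ∧ dz + (2*x + z + 2) dy ∧ dz

For a 1-form omega = sum_i f_i dx_i, the exterior derivative is
  d(omega) = sum_{i < j} (∂f_j/∂x_i - ∂f_i/∂x_j) dx_i ∧ dx_j.
  coefficient of dx ∧ dy: ∂f_2/∂x - ∂f_1/∂y = ∂(-2*x*z - 3*y^2 - 2*z)/∂x - ∂(y^2 + 6*z^2)/∂y = -2*y - 2*z
  coefficient of dx ∧ dz: ∂f_3/∂x - ∂f_1/∂z = ∂(z*(y - 2))/∂x - ∂(y^2 + 6*z^2)/∂z = -12*z
  coefficient of dy ∧ dz: ∂f_3/∂y - ∂f_2/∂z = ∂(z*(y - 2))/∂y - ∂(-2*x*z - 3*y^2 - 2*z)/∂z = 2*x + z + 2
Assembling: d(omega) = (-2*y - 2*z) dx ∧ dy + (-12*z) dx ∧ dz + (2*x + z + 2) dy ∧ dz.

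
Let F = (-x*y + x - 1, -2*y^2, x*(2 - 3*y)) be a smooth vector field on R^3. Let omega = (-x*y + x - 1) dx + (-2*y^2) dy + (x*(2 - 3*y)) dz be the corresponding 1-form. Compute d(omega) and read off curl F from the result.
d(omega) = (-3*x) dy ∧ dz + (3*y - 2) dz ∧ dx + (x) dx ∧ dy; curl F = (-3*x, 3*y - 2, x)

d omega = sum_{i<j} (∂f_j/∂x_i - ∂f_i/∂x_j) dx_i ∧ dx_j. Under the identification (dy ∧ dz, dz ∧ dx, dx ∧ dy) ↔ (e_x, e_y, e_z), the coefficients are exactly the components of curl F. Compute:
  ∂R/∂y - ∂Q/∂z = (-3*x) - (0) = -3*x
  ∂P/∂z - ∂R/∂x = (0) - (2 - 3*y) = 3*y - 2
  ∂Q/∂x - ∂P/∂y = (0) - (-x) = x.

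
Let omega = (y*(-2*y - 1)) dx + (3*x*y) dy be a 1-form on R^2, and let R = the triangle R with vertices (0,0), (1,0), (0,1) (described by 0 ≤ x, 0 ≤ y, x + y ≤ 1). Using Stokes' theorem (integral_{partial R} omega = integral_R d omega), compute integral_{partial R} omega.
integral_(partial R) omega = 5/3

Stokes: integral_partial_R omega = integral_R d omega with d omega = (∂Q/∂x - ∂P/∂y) dx ∧ dy.
  ∂Q/∂x = 3*y
  ∂P/∂y = -4*y - 1
  integrand = ∂Q/∂x - ∂P/∂y = 7*y + 1.
Integrating over R: integral_0^1 integral_0^{1-x} (7*y + 1) dy dx = 5/3.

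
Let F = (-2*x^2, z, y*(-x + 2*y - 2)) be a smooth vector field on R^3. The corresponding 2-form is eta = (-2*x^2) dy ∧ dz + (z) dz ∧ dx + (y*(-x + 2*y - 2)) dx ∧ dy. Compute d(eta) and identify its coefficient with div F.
d(eta) = (-4*x) dx ∧ dy ∧ dz; div F = -4*x

For a 2-form in R^3 of the form above, applying d gives a 3-form with coefficient ∂P/∂x + ∂Q/∂y + ∂R/∂z:
  ∂P/∂x = -4*x
  ∂Q/∂y = 0
  ∂R/∂z = 0
Sum = -4*x, which is exactly div F.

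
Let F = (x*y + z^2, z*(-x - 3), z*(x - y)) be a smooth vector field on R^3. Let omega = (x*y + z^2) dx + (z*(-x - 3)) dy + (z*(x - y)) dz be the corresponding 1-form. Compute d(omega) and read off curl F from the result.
d(omega) = (x - z + 3) dy ∧ dz + (z) dz ∧ dx + (-x - z) dx ∧ dy; curl F = (x - z + 3, z, -x - z)

d omega = sum_{i<j} (∂f_j/∂x_i - ∂f_i/∂x_j) dx_i ∧ dx_j. Under the identification (dy ∧ dz, dz ∧ dx, dx ∧ dy) ↔ (e_x, e_y, e_z), the coefficients are exactly the components of curl F. Compute:
  ∂R/∂y - ∂Q/∂z = (-z) - (-x - 3) = x - z + 3
  ∂P/∂z - ∂R/∂x = (2*z) - (z) = z
  ∂Q/∂x - ∂P/∂y = (-z) - (x) = -x - z.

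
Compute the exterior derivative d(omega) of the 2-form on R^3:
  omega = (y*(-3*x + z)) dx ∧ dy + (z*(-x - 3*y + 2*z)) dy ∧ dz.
d(omega) = (y - z) dx ∧ dy ∧ dz

For a 2-form omega = sum_{i<j} g_{ij} dx_i ∧ dx_j, the exterior derivative is
  d(omega) = sum_{i<j} d(g_{ij}) ∧ dx_i ∧ dx_j = sum_{i<j, k} (∂g_{ij}/∂x_k) dx_k ∧ dx_i ∧ dx_j.
Expand each term, using dx_k ∧ dx_i ∧ dx_j = sgn(permutation) dx_{(a)} ∧ dx_{(b)} ∧ dx_{(c)} with (a < b < c) sorted:
  d(y*(-3*x + z)) includes (∂/∂z)(y*(-3*x + z)) dz = (y) dz, which multiplied by dx ∧ dy gives (y) dx ∧ dy ∧ dz
  d(z*(-x - 3*y + 2*z)) includes (∂/∂x)(z*(-x - 3*y + 2*z)) dx = (-z) dx, which multiplied by dy ∧ dz gives (-z) dx ∧ dy ∧ dz
Collecting like 3-forms: d(omega) = (y - z) dx ∧ dy ∧ dz.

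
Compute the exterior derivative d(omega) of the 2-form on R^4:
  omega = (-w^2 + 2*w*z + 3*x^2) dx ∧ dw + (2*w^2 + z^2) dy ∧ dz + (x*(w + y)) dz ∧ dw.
d(omega) = (-w + y) dx ∧ dz ∧ dw + (4*w + x) dy ∧ dz ∧ dw

For a 2-form omega = sum_{i<j} g_{ij} dx_i ∧ dx_j, the exterior derivative is
  d(omega) = sum_{i<j} d(g_{ij}) ∧ dx_i ∧ dx_j = sum_{i<j, k} (∂g_{ij}/∂x_k) dx_k ∧ dx_i ∧ dx_j.
Expand each term, using dx_k ∧ dx_i ∧ dx_j = sgn(permutation) dx_{(a)} ∧ dx_{(b)} ∧ dx_{(c)} with (a < b < c) sorted:
  d(-w^2 + 2*w*z + 3*x^2) includes (∂/∂z)(-w^2 + 2*w*z + 3*x^2) dz = (2*w) dz, which multiplied by dx ∧ dw gives (-2*w) dx ∧ dz ∧ dw
  d(2*w^2 + z^2) includes (∂/∂w)(2*w^2 + z^2) dw = (4*w) dw, which multiplied by dy ∧ dz gives (4*w) dy ∧ dz ∧ dw
  d(x*(w + y)) includes (∂/∂x)(x*(w + y)) dx = (w + y) dx, which multiplied by dz ∧ dw gives (w + y) dx ∧ dz ∧ dw
  d(x*(w + y)) includes (∂/∂y)(x*(w + y)) dy = (x) dy, which multiplied by dz ∧ dw gives (x) dy ∧ dz ∧ dw
Collecting like 3-forms: d(omega) = (-w + y) dx ∧ dz ∧ dw + (4*w + x) dy ∧ dz ∧ dw.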